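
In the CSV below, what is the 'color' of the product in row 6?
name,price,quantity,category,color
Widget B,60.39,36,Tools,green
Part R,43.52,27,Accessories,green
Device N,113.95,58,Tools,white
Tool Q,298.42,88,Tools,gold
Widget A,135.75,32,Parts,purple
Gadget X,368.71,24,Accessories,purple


Query: Row 6 ('Gadget X'), column 'color'
Value: purple

purple


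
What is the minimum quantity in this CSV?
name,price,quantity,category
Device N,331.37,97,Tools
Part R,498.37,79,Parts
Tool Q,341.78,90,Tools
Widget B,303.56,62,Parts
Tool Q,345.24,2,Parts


Computing minimum quantity:
Values: [97, 79, 90, 62, 2]
Min = 2

2


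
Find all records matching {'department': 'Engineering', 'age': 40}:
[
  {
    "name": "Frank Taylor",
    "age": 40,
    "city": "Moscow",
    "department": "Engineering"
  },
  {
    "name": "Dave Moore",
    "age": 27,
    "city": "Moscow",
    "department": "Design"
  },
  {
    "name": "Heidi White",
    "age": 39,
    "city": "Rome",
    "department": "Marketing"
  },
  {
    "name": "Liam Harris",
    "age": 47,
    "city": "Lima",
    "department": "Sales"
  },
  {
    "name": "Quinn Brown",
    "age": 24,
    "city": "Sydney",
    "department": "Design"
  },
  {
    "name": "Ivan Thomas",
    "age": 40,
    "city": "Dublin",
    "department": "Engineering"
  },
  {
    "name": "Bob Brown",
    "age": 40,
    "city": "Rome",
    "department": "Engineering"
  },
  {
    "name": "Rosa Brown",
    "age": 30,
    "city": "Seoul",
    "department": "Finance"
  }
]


Search criteria: {'department': 'Engineering', 'age': 40}

Checking 8 records:
  Frank Taylor: {department: Engineering, age: 40} <-- MATCH
  Dave Moore: {department: Design, age: 27}
  Heidi White: {department: Marketing, age: 39}
  Liam Harris: {department: Sales, age: 47}
  Quinn Brown: {department: Design, age: 24}
  Ivan Thomas: {department: Engineering, age: 40} <-- MATCH
  Bob Brown: {department: Engineering, age: 40} <-- MATCH
  Rosa Brown: {department: Finance, age: 30}

Matches: ["Frank Taylor", "Ivan Thomas", "Bob Brown"]

["Frank Taylor", "Ivan Thomas", "Bob Brown"]


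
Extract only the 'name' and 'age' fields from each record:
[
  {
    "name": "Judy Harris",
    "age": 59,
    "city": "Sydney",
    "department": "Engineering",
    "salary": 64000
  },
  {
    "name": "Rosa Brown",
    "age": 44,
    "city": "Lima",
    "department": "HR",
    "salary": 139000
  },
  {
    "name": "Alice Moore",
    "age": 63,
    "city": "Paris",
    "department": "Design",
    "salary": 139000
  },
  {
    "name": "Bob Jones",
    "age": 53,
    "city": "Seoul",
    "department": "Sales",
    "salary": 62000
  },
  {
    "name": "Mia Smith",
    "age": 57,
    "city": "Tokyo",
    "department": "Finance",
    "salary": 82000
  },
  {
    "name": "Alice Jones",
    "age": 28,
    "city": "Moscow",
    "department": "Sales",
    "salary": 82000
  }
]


Original: 6 records with fields: name, age, city, department, salary
Keep: ['name', 'age']
Drop: ['city', 'department', 'salary']
Result: 6 records, 2 fields each

[
  {
    "name": "Judy Harris",
    "age": 59
  },
  {
    "name": "Rosa Brown",
    "age": 44
  },
  {
    "name": "Alice Moore",
    "age": 63
  },
  {
    "name": "Bob Jones",
    "age": 53
  },
  {
    "name": "Mia Smith",
    "age": 57
  },
  {
    "name": "Alice Jones",
    "age": 28
  }
]


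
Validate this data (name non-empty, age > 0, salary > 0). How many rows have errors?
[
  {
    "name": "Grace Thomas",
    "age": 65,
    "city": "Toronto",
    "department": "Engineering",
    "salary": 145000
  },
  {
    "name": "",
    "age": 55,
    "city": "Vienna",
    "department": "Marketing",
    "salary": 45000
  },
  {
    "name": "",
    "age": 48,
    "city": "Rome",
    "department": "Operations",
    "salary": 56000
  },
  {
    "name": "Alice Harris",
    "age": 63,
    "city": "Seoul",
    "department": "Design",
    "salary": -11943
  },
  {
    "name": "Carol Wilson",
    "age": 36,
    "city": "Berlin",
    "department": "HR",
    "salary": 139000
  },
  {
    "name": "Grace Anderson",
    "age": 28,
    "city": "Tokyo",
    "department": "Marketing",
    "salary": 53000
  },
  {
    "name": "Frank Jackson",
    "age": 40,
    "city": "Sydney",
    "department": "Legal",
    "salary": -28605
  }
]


Validating 7 records:
Rules: name non-empty, age > 0, salary > 0

  Row 1 (Grace Thomas): OK
  Row 2 (???): empty name
  Row 3 (???): empty name
  Row 4 (Alice Harris): negative salary: -11943
  Row 5 (Carol Wilson): OK
  Row 6 (Grace Anderson): OK
  Row 7 (Frank Jackson): negative salary: -28605

Total errors: 4

4 errors


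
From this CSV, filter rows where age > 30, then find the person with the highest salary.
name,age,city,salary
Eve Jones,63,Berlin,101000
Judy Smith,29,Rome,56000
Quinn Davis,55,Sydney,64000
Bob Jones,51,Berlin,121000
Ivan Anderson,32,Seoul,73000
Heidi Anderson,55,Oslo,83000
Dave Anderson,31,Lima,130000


Filter: age > 30
Sort by: salary (descending)

Filtered records (6):
  Dave Anderson, age 31, salary $130000
  Bob Jones, age 51, salary $121000
  Eve Jones, age 63, salary $101000
  Heidi Anderson, age 55, salary $83000
  Ivan Anderson, age 32, salary $73000
  Quinn Davis, age 55, salary $64000

Highest salary: Dave Anderson ($130000)

Dave Anderson


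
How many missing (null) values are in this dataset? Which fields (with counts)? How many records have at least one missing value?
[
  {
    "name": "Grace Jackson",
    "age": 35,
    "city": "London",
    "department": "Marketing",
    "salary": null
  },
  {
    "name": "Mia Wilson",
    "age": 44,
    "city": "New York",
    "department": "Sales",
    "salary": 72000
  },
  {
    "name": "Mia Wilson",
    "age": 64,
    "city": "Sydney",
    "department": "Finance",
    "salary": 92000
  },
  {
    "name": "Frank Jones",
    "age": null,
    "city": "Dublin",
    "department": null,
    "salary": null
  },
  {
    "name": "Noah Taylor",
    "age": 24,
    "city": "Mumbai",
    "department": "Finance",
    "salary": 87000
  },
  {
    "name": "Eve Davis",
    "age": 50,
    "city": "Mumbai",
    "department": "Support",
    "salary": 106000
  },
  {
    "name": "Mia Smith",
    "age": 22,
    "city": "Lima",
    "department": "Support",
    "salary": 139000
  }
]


Checking for missing (null) values in 7 records:

  Grace Jackson: salary
  Mia Wilson: complete
  Mia Wilson: complete
  Frank Jones: age, department, salary
  Noah Taylor: complete
  Eve Davis: complete
  Mia Smith: complete

Per field:
  name: 0 missing
  age: 1 missing
  city: 0 missing
  department: 1 missing
  salary: 2 missing

Total missing values: 4
Records with any missing: 2

4 missing values (age: 1, department: 1, salary: 2); 2 incomplete records


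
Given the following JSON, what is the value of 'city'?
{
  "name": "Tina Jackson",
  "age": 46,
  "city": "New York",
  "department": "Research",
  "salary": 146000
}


Looking up field 'city'
Value: New York

New York


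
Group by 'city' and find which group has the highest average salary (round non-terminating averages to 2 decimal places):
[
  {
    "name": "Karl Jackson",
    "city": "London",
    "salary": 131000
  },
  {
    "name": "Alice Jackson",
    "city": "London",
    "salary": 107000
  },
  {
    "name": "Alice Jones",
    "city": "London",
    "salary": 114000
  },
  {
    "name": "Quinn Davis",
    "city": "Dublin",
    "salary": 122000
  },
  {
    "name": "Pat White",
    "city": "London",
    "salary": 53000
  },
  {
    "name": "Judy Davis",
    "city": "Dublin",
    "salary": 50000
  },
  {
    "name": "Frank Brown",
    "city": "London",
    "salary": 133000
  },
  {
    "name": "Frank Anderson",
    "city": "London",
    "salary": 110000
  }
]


Group by: city

Groups:
  Dublin: 2 people, avg salary = 172000/2 = $86000
  London: 6 people, avg salary = 648000/6 = $108000

Highest average salary: London ($108000)

London ($108000)


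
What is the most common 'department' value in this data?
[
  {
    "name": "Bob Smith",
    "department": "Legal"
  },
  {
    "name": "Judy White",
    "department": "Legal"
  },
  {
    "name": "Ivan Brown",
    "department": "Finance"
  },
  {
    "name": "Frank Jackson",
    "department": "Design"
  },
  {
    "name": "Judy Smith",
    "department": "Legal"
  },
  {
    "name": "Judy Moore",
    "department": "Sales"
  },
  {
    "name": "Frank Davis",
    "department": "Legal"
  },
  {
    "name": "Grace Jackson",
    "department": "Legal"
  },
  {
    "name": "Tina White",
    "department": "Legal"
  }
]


Counting 'department' values across 9 records:

  Legal: 6 ######
  Finance: 1 #
  Design: 1 #
  Sales: 1 #

Most common: Legal (6 times)

Legal (6 times)


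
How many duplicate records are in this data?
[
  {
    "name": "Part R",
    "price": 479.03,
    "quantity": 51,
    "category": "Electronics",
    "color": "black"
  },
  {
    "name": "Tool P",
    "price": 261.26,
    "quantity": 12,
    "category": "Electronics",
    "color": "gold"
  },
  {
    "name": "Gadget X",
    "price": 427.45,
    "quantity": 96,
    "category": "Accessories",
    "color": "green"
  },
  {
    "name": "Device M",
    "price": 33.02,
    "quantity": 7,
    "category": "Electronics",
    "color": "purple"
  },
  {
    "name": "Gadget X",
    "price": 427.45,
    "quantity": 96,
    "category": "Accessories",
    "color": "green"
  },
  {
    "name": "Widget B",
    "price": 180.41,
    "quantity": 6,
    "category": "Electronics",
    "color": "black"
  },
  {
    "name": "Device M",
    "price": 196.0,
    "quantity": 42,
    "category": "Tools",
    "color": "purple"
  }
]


Checking 7 records for duplicates:

  Row 1: Part R ($479.03, qty 51)
  Row 2: Tool P ($261.26, qty 12)
  Row 3: Gadget X ($427.45, qty 96)
  Row 4: Device M ($33.02, qty 7)
  Row 5: Gadget X ($427.45, qty 96) <-- DUPLICATE
  Row 6: Widget B ($180.41, qty 6)
  Row 7: Device M ($196.0, qty 42)

Duplicates found: 1
Unique records: 6

1 duplicates, 6 unique


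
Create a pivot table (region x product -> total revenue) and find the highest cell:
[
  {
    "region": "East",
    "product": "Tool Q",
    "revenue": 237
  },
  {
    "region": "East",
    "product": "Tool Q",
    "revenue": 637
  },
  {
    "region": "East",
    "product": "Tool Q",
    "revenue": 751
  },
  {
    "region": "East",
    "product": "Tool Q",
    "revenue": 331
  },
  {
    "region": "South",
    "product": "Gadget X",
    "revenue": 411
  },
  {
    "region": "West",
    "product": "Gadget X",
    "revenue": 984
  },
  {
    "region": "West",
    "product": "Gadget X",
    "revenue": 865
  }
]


Pivot: region (rows) x product (columns) -> total revenue

     Gadget X      Tool Q      
East             0          1956  
South          411             0  
West          1849             0  

Highest: East / Tool Q = $1956

East / Tool Q = $1956


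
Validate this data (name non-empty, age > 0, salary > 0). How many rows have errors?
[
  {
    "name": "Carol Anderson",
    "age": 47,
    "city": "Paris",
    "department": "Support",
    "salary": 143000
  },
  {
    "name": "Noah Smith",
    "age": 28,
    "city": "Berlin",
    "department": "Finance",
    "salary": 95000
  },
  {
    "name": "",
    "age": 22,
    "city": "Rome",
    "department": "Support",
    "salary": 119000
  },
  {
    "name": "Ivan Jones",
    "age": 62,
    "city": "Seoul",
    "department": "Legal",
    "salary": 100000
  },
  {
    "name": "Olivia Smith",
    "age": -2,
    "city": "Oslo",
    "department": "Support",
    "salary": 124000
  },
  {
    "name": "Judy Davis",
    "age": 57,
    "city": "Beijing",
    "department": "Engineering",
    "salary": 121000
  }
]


Validating 6 records:
Rules: name non-empty, age > 0, salary > 0

  Row 1 (Carol Anderson): OK
  Row 2 (Noah Smith): OK
  Row 3 (???): empty name
  Row 4 (Ivan Jones): OK
  Row 5 (Olivia Smith): negative age: -2
  Row 6 (Judy Davis): OK

Total errors: 2

2 errors


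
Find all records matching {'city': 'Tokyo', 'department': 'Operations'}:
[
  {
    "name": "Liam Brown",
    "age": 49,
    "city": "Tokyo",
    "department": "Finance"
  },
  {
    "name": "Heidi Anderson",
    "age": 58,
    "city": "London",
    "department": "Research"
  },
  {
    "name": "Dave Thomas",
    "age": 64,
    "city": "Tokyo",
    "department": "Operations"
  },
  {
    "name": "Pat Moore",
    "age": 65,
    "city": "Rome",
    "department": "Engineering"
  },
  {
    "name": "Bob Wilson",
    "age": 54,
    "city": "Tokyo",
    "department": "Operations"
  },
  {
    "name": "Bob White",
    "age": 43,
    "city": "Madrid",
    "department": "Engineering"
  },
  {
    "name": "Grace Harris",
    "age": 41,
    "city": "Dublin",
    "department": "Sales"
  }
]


Search criteria: {'city': 'Tokyo', 'department': 'Operations'}

Checking 7 records:
  Liam Brown: {city: Tokyo, department: Finance}
  Heidi Anderson: {city: London, department: Research}
  Dave Thomas: {city: Tokyo, department: Operations} <-- MATCH
  Pat Moore: {city: Rome, department: Engineering}
  Bob Wilson: {city: Tokyo, department: Operations} <-- MATCH
  Bob White: {city: Madrid, department: Engineering}
  Grace Harris: {city: Dublin, department: Sales}

Matches: ["Dave Thomas", "Bob Wilson"]

["Dave Thomas", "Bob Wilson"]


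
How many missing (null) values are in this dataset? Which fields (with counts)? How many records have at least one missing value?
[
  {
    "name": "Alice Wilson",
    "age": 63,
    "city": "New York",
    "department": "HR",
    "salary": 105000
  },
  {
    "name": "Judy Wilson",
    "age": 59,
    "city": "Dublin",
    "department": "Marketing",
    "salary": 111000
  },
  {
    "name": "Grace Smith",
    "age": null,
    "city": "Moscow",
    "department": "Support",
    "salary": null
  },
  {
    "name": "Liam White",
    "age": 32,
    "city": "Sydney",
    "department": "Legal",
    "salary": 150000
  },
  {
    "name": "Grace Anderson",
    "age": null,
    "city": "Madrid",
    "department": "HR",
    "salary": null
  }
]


Checking for missing (null) values in 5 records:

  Alice Wilson: complete
  Judy Wilson: complete
  Grace Smith: age, salary
  Liam White: complete
  Grace Anderson: age, salary

Per field:
  name: 0 missing
  age: 2 missing
  city: 0 missing
  department: 0 missing
  salary: 2 missing

Total missing values: 4
Records with any missing: 2

4 missing values (age: 2, salary: 2); 2 incomplete records


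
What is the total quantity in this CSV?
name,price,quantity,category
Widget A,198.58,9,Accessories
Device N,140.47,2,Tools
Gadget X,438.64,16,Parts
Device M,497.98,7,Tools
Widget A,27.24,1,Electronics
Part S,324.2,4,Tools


Computing total quantity:
Values: [9, 2, 16, 7, 1, 4]
Sum = 39

39


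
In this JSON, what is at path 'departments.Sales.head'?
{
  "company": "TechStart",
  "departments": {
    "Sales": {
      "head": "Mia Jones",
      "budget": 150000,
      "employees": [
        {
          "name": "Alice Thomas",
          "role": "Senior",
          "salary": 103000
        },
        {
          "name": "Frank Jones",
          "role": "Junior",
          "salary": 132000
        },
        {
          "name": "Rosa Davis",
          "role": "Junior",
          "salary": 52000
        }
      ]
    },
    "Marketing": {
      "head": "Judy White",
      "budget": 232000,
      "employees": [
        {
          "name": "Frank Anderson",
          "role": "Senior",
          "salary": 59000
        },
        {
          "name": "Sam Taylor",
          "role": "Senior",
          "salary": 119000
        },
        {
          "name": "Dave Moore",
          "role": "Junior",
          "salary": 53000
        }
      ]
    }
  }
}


Path: departments.Sales.head

Navigate:
  -> departments
  -> Sales
  -> head = 'Mia Jones'

Mia Jones


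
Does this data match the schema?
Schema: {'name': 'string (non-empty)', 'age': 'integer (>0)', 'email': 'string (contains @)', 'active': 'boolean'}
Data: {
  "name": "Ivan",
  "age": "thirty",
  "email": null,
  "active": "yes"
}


Validating each field against schema:
  name: OK (non-empty string)
  age: FAIL ("thirty" is not an integer)
  email: FAIL (null is not a string)
  active: FAIL ("yes" is not a boolean)

Result: INVALID (3 errors: age, email, active)

INVALID (3 errors: age, email, active)


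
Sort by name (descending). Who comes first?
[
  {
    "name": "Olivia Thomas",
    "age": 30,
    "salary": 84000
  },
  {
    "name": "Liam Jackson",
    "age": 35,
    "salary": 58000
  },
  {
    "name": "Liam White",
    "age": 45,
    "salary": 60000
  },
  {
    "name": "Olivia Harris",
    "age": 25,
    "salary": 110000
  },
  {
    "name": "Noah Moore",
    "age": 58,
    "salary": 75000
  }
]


Sort by: name (descending)

Sorted order:
  1. Olivia Thomas (name = Olivia Thomas)
  2. Olivia Harris (name = Olivia Harris)
  3. Noah Moore (name = Noah Moore)
  4. Liam White (name = Liam White)
  5. Liam Jackson (name = Liam Jackson)

First: Olivia Thomas

Olivia Thomas


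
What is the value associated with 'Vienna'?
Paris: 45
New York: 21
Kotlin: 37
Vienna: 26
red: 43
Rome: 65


Looking up key 'Vienna'
Value: 26

26


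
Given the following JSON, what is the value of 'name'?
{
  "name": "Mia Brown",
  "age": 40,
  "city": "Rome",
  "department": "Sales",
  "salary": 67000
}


Looking up field 'name'
Value: Mia Brown

Mia Brown


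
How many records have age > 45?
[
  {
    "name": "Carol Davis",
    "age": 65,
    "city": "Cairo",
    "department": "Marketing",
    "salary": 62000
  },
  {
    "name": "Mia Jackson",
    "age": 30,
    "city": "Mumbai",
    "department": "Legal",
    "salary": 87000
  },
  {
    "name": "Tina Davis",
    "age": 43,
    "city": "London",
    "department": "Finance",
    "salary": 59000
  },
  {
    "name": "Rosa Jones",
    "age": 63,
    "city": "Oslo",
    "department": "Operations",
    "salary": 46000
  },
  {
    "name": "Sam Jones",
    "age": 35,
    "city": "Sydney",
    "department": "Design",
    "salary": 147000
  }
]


Data: 5 records
Condition: age > 45

Checking each record:
  Carol Davis: 65 MATCH
  Mia Jackson: 30
  Tina Davis: 43
  Rosa Jones: 63 MATCH
  Sam Jones: 35

Count: 2

2


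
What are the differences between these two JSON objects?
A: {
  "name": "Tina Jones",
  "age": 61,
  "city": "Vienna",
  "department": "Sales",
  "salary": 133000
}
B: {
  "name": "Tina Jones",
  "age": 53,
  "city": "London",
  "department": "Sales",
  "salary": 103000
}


Comparing each field (in key order):
  name: same
  age: DIFFERENT
  city: DIFFERENT
  department: same
  salary: DIFFERENT
Differences:
  age: 61 -> 53
  city: Vienna -> London
  salary: 133000 -> 103000

3 field(s) changed

3 changes: age, city, salary


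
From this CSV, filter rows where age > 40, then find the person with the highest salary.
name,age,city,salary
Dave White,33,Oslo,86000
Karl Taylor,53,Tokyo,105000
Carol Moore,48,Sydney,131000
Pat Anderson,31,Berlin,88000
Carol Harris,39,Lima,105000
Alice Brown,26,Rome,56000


Filter: age > 40
Sort by: salary (descending)

Filtered records (2):
  Carol Moore, age 48, salary $131000
  Karl Taylor, age 53, salary $105000

Highest salary: Carol Moore ($131000)

Carol Moore


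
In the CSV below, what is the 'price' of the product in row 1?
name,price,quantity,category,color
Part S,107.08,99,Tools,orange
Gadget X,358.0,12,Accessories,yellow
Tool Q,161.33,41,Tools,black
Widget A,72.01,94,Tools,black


Query: Row 1 ('Part S'), column 'price'
Value: 107.08

107.08


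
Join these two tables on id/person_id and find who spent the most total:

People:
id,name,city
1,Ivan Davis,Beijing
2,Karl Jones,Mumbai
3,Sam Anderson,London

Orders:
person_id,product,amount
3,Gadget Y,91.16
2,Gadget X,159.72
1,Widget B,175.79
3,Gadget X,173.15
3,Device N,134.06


Join on: people.id = orders.person_id

Joined rows:
  Sam Anderson (London) bought Gadget Y for $91.16
  Karl Jones (Mumbai) bought Gadget X for $159.72
  Ivan Davis (Beijing) bought Widget B for $175.79
  Sam Anderson (London) bought Gadget X for $173.15
  Sam Anderson (London) bought Device N for $134.06

Total per person:
  Sam Anderson: $398.37
  Ivan Davis: $175.79
  Karl Jones: $159.72

Top spender: Sam Anderson ($398.37)

Sam Anderson ($398.37)


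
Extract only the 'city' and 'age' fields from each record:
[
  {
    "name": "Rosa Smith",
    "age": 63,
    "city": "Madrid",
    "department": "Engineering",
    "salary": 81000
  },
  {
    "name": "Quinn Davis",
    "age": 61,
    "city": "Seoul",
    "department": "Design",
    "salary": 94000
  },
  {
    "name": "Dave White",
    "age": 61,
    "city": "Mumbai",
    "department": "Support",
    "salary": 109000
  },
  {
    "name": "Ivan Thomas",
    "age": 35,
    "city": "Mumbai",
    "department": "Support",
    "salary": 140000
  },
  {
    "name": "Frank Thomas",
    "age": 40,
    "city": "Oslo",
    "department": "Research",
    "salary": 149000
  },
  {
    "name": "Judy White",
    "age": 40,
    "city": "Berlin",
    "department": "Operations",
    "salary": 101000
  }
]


Original: 6 records with fields: name, age, city, department, salary
Keep: ['city', 'age']
Drop: ['name', 'department', 'salary']
Result: 6 records, 2 fields each

[
  {
    "city": "Madrid",
    "age": 63
  },
  {
    "city": "Seoul",
    "age": 61
  },
  {
    "city": "Mumbai",
    "age": 61
  },
  {
    "city": "Mumbai",
    "age": 35
  },
  {
    "city": "Oslo",
    "age": 40
  },
  {
    "city": "Berlin",
    "age": 40
  }
]


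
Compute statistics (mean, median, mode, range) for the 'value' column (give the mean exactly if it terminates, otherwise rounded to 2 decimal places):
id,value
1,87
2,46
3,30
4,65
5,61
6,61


Data: [87, 46, 30, 65, 61, 61]
Count: 6
Sum: 350
Mean: 350/6 ≈ 58.33 (rounded to 2 decimal places)
Sorted: [30, 46, 61, 61, 65, 87]
Median: 61.0
Mode: 61 (2 times)
Range: 87 - 30 = 57
Min: 30, Max: 87

mean≈58.33, median=61.0, mode=61, range=57


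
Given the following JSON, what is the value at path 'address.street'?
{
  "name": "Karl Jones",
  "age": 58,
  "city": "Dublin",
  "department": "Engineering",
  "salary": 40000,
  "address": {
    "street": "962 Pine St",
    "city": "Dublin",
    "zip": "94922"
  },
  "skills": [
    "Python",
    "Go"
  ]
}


Query: address.street
Path: address -> street
Value: 962 Pine St

962 Pine St


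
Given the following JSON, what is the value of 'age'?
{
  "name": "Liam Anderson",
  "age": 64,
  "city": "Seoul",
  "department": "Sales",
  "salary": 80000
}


Looking up field 'age'
Value: 64

64


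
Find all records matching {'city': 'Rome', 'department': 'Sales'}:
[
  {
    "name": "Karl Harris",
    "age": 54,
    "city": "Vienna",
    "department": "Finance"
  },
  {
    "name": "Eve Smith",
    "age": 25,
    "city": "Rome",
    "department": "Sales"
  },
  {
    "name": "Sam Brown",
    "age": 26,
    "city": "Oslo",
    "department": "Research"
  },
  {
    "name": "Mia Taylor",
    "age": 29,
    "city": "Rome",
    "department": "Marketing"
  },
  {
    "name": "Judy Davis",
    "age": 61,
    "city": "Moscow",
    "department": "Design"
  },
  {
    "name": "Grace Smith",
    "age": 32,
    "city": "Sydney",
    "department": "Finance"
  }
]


Search criteria: {'city': 'Rome', 'department': 'Sales'}

Checking 6 records:
  Karl Harris: {city: Vienna, department: Finance}
  Eve Smith: {city: Rome, department: Sales} <-- MATCH
  Sam Brown: {city: Oslo, department: Research}
  Mia Taylor: {city: Rome, department: Marketing}
  Judy Davis: {city: Moscow, department: Design}
  Grace Smith: {city: Sydney, department: Finance}

Matches: ["Eve Smith"]

["Eve Smith"]


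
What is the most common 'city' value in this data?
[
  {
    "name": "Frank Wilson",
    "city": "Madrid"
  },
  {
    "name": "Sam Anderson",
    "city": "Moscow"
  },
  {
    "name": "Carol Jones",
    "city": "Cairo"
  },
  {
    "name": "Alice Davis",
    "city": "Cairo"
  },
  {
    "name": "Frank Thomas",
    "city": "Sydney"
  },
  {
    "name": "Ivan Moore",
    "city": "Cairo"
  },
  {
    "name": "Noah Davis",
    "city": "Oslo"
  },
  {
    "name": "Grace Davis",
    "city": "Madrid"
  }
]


Counting 'city' values across 8 records:

  Cairo: 3 ###
  Madrid: 2 ##
  Moscow: 1 #
  Sydney: 1 #
  Oslo: 1 #

Most common: Cairo (3 times)

Cairo (3 times)


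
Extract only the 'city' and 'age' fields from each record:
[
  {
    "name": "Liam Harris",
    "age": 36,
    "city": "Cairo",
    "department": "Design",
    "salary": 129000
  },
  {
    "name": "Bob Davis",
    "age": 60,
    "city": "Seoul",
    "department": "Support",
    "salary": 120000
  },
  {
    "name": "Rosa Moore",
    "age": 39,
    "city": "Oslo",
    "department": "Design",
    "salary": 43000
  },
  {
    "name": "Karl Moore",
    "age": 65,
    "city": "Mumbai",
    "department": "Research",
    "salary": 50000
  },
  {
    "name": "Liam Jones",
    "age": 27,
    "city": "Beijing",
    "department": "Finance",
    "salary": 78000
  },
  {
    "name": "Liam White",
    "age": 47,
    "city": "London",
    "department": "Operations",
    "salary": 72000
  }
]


Original: 6 records with fields: name, age, city, department, salary
Keep: ['city', 'age']
Drop: ['name', 'department', 'salary']
Result: 6 records, 2 fields each

[
  {
    "city": "Cairo",
    "age": 36
  },
  {
    "city": "Seoul",
    "age": 60
  },
  {
    "city": "Oslo",
    "age": 39
  },
  {
    "city": "Mumbai",
    "age": 65
  },
  {
    "city": "Beijing",
    "age": 27
  },
  {
    "city": "London",
    "age": 47
  }
]


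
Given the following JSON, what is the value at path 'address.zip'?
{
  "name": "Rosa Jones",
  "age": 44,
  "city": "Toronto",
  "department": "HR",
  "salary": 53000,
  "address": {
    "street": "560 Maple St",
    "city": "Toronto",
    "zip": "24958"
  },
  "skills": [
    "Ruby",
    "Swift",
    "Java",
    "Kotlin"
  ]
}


Query: address.zip
Path: address -> zip
Value: 24958

24958


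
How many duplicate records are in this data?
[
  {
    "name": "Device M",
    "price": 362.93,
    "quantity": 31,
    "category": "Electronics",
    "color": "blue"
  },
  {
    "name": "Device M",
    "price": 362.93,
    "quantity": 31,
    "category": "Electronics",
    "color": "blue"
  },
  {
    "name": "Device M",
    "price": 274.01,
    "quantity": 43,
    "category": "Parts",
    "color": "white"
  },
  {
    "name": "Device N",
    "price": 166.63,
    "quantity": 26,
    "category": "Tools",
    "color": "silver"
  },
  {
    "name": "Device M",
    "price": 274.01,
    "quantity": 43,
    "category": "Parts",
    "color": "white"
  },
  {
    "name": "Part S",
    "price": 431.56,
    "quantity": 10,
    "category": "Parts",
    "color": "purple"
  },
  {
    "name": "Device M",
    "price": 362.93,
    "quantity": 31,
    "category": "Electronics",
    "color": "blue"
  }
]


Checking 7 records for duplicates:

  Row 1: Device M ($362.93, qty 31)
  Row 2: Device M ($362.93, qty 31) <-- DUPLICATE
  Row 3: Device M ($274.01, qty 43)
  Row 4: Device N ($166.63, qty 26)
  Row 5: Device M ($274.01, qty 43) <-- DUPLICATE
  Row 6: Part S ($431.56, qty 10)
  Row 7: Device M ($362.93, qty 31) <-- DUPLICATE

Duplicates found: 3
Unique records: 4

3 duplicates, 4 unique


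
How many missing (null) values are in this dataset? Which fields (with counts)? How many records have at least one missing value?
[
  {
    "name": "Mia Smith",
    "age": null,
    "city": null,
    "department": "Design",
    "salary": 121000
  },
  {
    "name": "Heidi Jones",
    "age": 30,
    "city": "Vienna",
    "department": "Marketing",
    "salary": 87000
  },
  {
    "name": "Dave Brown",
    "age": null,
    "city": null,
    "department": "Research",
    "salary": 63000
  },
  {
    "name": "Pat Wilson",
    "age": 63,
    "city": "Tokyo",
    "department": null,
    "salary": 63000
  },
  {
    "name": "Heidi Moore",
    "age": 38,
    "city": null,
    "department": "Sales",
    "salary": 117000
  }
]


Checking for missing (null) values in 5 records:

  Mia Smith: age, city
  Heidi Jones: complete
  Dave Brown: age, city
  Pat Wilson: department
  Heidi Moore: city

Per field:
  name: 0 missing
  age: 2 missing
  city: 3 missing
  department: 1 missing
  salary: 0 missing

Total missing values: 6
Records with any missing: 4

6 missing values (age: 2, city: 3, department: 1); 4 incomplete records


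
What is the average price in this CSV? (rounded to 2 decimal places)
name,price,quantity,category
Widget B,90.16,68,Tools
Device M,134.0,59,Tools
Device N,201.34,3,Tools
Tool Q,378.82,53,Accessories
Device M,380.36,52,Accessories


Computing average price:
Values: [90.16, 134.0, 201.34, 378.82, 380.36]
Sum = 1184.68
Count = 5
Average = 1184.68/5 = 236.936 exactly -> 236.94 (rounded half-up to 2 decimal places)

236.94


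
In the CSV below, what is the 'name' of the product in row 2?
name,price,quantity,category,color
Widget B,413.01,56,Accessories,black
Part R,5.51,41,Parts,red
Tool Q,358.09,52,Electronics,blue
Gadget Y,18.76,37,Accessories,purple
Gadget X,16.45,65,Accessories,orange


Query: Row 2 ('Part R'), column 'name'
Value: Part R

Part R


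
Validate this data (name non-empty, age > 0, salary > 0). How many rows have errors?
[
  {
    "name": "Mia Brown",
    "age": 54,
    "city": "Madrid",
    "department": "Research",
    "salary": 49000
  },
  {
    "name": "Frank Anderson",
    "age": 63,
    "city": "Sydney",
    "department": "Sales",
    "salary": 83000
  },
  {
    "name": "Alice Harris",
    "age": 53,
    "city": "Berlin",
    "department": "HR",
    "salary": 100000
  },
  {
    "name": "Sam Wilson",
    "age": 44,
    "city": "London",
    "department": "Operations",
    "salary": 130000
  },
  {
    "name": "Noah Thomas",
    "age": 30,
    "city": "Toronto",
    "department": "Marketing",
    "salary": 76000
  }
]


Validating 5 records:
Rules: name non-empty, age > 0, salary > 0

  Row 1 (Mia Brown): OK
  Row 2 (Frank Anderson): OK
  Row 3 (Alice Harris): OK
  Row 4 (Sam Wilson): OK
  Row 5 (Noah Thomas): OK

Total errors: 0

0 errors


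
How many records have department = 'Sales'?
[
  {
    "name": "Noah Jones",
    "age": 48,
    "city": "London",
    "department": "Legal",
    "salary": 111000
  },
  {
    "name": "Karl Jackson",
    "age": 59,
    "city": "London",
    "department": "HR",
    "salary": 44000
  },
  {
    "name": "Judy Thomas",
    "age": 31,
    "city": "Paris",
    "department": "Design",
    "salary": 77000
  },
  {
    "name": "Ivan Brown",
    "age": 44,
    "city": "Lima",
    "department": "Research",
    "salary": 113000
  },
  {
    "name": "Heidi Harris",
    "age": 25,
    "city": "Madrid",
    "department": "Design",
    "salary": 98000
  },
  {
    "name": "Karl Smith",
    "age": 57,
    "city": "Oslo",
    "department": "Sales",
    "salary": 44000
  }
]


Data: 6 records
Condition: department = 'Sales'

Checking each record:
  Noah Jones: Legal
  Karl Jackson: HR
  Judy Thomas: Design
  Ivan Brown: Research
  Heidi Harris: Design
  Karl Smith: Sales MATCH

Count: 1

1


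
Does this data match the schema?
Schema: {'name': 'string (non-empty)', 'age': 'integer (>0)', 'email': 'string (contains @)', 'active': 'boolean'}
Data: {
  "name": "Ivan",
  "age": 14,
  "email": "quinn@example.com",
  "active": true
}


Validating each field against schema:
  name: OK (non-empty string)
  age: OK (positive integer)
  email: OK (string with @)
  active: OK (boolean)

Result: VALID

VALID


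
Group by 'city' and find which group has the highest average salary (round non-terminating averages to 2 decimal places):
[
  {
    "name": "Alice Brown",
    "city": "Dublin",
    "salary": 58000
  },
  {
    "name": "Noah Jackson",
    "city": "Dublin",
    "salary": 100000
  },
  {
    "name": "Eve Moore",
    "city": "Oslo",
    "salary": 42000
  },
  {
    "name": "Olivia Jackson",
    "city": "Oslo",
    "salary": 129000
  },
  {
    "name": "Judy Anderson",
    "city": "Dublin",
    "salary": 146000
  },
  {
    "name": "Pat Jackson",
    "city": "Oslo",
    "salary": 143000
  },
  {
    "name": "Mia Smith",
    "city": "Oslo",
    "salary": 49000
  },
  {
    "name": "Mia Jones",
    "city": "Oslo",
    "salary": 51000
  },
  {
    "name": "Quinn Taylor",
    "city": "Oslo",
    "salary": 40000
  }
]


Group by: city

Groups:
  Dublin: 3 people, avg salary = 304000/3 ≈ $101333.33
  Oslo: 6 people, avg salary = 454000/6 ≈ $75666.67

Highest average salary: Dublin (≈$101333.33)

Dublin (≈$101333.33)


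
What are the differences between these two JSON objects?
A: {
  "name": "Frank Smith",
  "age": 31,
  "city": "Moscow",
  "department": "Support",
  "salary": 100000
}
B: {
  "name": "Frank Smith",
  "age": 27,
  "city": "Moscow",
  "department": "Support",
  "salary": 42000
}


Comparing each field (in key order):
  name: same
  age: DIFFERENT
  city: same
  department: same
  salary: DIFFERENT
Differences:
  age: 31 -> 27
  salary: 100000 -> 42000

2 field(s) changed

2 changes: age, salary


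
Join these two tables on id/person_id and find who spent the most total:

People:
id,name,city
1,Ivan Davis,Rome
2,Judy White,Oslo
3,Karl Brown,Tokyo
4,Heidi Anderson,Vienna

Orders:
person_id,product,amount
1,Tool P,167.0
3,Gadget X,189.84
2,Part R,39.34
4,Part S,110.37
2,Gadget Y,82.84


Join on: people.id = orders.person_id

Joined rows:
  Ivan Davis (Rome) bought Tool P for $167.0
  Karl Brown (Tokyo) bought Gadget X for $189.84
  Judy White (Oslo) bought Part R for $39.34
  Heidi Anderson (Vienna) bought Part S for $110.37
  Judy White (Oslo) bought Gadget Y for $82.84

Total per person:
  Karl Brown: $189.84
  Ivan Davis: $167.00
  Judy White: $122.18
  Heidi Anderson: $110.37

Top spender: Karl Brown ($189.84)

Karl Brown ($189.84)


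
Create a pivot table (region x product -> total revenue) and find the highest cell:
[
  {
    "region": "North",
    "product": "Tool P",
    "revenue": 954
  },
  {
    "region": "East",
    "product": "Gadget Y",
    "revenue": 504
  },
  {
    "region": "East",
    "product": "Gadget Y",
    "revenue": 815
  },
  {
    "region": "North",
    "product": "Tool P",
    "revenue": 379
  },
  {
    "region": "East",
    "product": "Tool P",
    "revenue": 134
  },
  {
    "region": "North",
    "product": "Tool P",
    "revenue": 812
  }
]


Pivot: region (rows) x product (columns) -> total revenue

     Gadget Y      Tool P      
East          1319           134  
North            0          2145  

Highest: North / Tool P = $2145

North / Tool P = $2145


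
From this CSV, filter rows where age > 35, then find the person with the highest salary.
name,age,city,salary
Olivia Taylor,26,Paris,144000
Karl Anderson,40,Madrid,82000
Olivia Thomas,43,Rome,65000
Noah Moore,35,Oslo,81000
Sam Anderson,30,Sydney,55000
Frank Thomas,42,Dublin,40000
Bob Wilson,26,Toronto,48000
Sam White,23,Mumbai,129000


Filter: age > 35
Sort by: salary (descending)

Filtered records (3):
  Karl Anderson, age 40, salary $82000
  Olivia Thomas, age 43, salary $65000
  Frank Thomas, age 42, salary $40000

Highest salary: Karl Anderson ($82000)

Karl Anderson


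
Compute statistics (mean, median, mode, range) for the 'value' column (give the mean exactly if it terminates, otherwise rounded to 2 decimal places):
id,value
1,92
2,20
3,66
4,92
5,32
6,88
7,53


Data: [92, 20, 66, 92, 32, 88, 53]
Count: 7
Sum: 443
Mean: 443/7 ≈ 63.29 (rounded to 2 decimal places)
Sorted: [20, 32, 53, 66, 88, 92, 92]
Median: 66.0
Mode: 92 (2 times)
Range: 92 - 20 = 72
Min: 20, Max: 92

mean≈63.29, median=66.0, mode=92, range=72


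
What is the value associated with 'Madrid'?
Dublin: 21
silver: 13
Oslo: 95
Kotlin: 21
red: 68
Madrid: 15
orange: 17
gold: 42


Looking up key 'Madrid'
Value: 15

15


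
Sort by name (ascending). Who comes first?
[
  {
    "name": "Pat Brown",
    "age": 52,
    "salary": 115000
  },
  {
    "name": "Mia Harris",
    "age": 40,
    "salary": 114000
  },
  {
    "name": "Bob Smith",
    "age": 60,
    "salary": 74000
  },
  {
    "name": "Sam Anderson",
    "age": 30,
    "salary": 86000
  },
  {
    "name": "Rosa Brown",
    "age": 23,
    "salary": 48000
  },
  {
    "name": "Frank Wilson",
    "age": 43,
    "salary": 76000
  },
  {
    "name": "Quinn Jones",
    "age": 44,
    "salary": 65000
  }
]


Sort by: name (ascending)

Sorted order:
  1. Bob Smith (name = Bob Smith)
  2. Frank Wilson (name = Frank Wilson)
  3. Mia Harris (name = Mia Harris)
  4. Pat Brown (name = Pat Brown)
  5. Quinn Jones (name = Quinn Jones)
  6. Rosa Brown (name = Rosa Brown)
  7. Sam Anderson (name = Sam Anderson)

First: Bob Smith

Bob Smith


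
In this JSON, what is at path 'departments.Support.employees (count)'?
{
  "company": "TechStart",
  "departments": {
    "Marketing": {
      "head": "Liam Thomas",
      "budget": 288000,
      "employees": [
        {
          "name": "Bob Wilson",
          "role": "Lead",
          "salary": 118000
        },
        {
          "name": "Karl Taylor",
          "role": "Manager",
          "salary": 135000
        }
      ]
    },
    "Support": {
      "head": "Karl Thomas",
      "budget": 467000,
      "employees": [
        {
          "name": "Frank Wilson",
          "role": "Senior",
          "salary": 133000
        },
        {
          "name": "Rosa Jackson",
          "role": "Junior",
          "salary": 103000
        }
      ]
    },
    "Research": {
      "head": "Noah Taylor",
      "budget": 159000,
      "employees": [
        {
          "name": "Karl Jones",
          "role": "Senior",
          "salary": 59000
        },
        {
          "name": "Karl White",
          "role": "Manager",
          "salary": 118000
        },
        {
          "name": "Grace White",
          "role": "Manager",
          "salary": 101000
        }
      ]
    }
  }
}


Path: departments.Support.employees (count)

Navigate:
  -> departments
  -> Support
  -> employees (array, length 2)

2


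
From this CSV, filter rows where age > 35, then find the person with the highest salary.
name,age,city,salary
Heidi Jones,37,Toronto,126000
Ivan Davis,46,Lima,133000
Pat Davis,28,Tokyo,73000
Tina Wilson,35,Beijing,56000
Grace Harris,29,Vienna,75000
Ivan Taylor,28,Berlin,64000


Filter: age > 35
Sort by: salary (descending)

Filtered records (2):
  Ivan Davis, age 46, salary $133000
  Heidi Jones, age 37, salary $126000

Highest salary: Ivan Davis ($133000)

Ivan Davis


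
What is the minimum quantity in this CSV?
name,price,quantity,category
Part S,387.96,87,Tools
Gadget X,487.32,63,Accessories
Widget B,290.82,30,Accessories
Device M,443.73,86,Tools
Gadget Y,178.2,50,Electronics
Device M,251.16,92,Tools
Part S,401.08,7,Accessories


Computing minimum quantity:
Values: [87, 63, 30, 86, 50, 92, 7]
Min = 7

7


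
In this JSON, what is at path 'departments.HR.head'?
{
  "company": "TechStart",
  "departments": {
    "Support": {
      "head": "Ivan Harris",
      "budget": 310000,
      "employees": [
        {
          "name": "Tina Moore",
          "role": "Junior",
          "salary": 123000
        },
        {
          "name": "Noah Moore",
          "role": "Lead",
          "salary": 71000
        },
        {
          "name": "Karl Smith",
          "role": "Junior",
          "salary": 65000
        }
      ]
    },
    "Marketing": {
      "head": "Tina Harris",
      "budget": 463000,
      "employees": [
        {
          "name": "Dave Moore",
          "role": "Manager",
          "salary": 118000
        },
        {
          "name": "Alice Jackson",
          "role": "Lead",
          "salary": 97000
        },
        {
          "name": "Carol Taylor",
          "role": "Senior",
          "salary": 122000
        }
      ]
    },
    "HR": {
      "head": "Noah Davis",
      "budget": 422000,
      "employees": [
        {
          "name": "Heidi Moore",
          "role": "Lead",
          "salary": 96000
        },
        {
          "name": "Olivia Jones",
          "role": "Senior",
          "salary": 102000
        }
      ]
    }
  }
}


Path: departments.HR.head

Navigate:
  -> departments
  -> HR
  -> head = 'Noah Davis'

Noah Davis


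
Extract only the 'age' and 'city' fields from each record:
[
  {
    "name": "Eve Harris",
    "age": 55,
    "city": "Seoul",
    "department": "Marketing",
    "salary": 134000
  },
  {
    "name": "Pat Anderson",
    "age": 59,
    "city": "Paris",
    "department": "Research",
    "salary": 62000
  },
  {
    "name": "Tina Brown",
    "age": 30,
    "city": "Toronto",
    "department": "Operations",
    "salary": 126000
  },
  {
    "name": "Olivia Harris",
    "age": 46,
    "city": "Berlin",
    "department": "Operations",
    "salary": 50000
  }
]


Original: 4 records with fields: name, age, city, department, salary
Keep: ['age', 'city']
Drop: ['name', 'department', 'salary']
Result: 4 records, 2 fields each

[
  {
    "age": 55,
    "city": "Seoul"
  },
  {
    "age": 59,
    "city": "Paris"
  },
  {
    "age": 30,
    "city": "Toronto"
  },
  {
    "age": 46,
    "city": "Berlin"
  }
]
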